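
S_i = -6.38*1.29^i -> [-6.38, -8.23, -10.62, -13.7, -17.67]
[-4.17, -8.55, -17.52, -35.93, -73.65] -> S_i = -4.17*2.05^i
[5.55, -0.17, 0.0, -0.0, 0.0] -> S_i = 5.55*(-0.03)^i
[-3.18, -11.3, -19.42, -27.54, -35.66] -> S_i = -3.18 + -8.12*i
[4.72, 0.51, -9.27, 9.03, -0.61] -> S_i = Random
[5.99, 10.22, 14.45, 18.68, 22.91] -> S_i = 5.99 + 4.23*i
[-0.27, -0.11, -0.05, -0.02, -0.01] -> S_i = -0.27*0.41^i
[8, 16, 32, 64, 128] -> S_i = 8*2^i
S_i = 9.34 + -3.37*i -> [9.34, 5.97, 2.6, -0.77, -4.14]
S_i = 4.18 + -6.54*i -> [4.18, -2.36, -8.9, -15.44, -21.98]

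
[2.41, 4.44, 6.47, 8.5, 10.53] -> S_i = 2.41 + 2.03*i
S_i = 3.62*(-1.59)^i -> [3.62, -5.76, 9.15, -14.55, 23.14]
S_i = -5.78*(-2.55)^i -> [-5.78, 14.74, -37.58, 95.84, -244.39]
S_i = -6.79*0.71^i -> [-6.79, -4.82, -3.42, -2.43, -1.73]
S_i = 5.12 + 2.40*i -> [5.12, 7.52, 9.92, 12.32, 14.72]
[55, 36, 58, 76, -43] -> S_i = Random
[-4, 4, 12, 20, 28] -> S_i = -4 + 8*i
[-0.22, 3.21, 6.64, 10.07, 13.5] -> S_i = -0.22 + 3.43*i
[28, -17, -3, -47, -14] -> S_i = Random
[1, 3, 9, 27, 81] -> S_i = 1*3^i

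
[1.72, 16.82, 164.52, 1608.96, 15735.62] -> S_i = 1.72*9.78^i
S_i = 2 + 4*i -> [2, 6, 10, 14, 18]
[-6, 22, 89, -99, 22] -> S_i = Random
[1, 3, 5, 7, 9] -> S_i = 1 + 2*i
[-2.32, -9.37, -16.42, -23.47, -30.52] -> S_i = -2.32 + -7.05*i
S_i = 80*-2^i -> [80, -160, 320, -640, 1280]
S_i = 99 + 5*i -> [99, 104, 109, 114, 119]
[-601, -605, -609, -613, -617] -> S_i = -601 + -4*i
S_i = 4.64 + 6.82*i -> [4.64, 11.46, 18.28, 25.1, 31.92]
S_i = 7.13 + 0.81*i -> [7.13, 7.94, 8.75, 9.56, 10.37]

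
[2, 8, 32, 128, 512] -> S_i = 2*4^i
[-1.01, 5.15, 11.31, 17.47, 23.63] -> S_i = -1.01 + 6.16*i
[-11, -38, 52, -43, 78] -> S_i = Random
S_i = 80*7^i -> [80, 560, 3920, 27440, 192080]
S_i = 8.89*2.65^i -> [8.89, 23.56, 62.43, 165.44, 438.41]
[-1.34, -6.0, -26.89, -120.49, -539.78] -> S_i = -1.34*4.48^i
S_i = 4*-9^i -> [4, -36, 324, -2916, 26244]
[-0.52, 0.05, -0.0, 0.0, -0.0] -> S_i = -0.52*(-0.09)^i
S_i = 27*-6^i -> [27, -162, 972, -5832, 34992]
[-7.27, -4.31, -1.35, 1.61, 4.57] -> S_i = -7.27 + 2.96*i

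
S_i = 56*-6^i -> [56, -336, 2016, -12096, 72576]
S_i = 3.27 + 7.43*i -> [3.27, 10.7, 18.13, 25.56, 32.99]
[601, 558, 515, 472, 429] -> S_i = 601 + -43*i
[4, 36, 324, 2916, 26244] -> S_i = 4*9^i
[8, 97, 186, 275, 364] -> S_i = 8 + 89*i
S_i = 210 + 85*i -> [210, 295, 380, 465, 550]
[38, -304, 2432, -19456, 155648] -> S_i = 38*-8^i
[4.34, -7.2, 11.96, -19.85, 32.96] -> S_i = 4.34*(-1.66)^i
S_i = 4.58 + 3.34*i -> [4.58, 7.92, 11.26, 14.6, 17.94]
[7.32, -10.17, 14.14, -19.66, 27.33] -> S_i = 7.32*(-1.39)^i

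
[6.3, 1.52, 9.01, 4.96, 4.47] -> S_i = Random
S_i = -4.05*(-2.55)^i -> [-4.05, 10.33, -26.34, 67.15, -171.24]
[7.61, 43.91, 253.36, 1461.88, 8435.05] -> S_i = 7.61*5.77^i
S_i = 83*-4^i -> [83, -332, 1328, -5312, 21248]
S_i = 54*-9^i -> [54, -486, 4374, -39366, 354294]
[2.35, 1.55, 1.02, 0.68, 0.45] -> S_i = 2.35*0.66^i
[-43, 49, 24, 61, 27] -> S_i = Random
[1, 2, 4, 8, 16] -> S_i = 1*2^i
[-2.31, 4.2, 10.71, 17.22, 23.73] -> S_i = -2.31 + 6.51*i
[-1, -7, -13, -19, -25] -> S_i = -1 + -6*i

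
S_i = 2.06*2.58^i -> [2.06, 5.31, 13.71, 35.38, 91.27]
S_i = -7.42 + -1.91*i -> [-7.42, -9.33, -11.24, -13.15, -15.06]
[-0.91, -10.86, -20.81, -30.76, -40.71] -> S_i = -0.91 + -9.95*i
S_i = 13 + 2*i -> [13, 15, 17, 19, 21]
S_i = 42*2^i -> [42, 84, 168, 336, 672]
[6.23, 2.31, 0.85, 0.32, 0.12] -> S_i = 6.23*0.37^i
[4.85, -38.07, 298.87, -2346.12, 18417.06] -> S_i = 4.85*(-7.85)^i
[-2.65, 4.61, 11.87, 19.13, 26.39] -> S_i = -2.65 + 7.26*i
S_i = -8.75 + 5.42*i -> [-8.75, -3.33, 2.09, 7.51, 12.93]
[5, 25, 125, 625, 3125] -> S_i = 5*5^i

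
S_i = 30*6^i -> [30, 180, 1080, 6480, 38880]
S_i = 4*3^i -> [4, 12, 36, 108, 324]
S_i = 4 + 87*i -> [4, 91, 178, 265, 352]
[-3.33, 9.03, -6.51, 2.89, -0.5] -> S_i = Random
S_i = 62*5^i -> [62, 310, 1550, 7750, 38750]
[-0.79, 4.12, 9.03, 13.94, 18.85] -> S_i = -0.79 + 4.91*i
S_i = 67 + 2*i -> [67, 69, 71, 73, 75]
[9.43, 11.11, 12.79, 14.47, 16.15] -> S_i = 9.43 + 1.68*i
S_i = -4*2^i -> [-4, -8, -16, -32, -64]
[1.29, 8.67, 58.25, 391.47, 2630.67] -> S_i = 1.29*6.72^i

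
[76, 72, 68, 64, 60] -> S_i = 76 + -4*i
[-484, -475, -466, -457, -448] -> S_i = -484 + 9*i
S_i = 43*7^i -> [43, 301, 2107, 14749, 103243]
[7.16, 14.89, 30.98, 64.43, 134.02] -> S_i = 7.16*2.08^i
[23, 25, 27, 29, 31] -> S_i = 23 + 2*i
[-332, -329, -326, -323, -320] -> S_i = -332 + 3*i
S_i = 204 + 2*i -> [204, 206, 208, 210, 212]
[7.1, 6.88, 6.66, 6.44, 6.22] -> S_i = 7.10 + -0.22*i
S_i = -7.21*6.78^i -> [-7.21, -48.88, -331.43, -2247.11, -15235.41]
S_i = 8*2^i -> [8, 16, 32, 64, 128]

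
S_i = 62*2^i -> [62, 124, 248, 496, 992]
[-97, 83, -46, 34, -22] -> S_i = Random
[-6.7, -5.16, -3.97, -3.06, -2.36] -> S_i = -6.70*0.77^i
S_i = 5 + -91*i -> [5, -86, -177, -268, -359]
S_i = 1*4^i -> [1, 4, 16, 64, 256]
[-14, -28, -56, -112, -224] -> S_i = -14*2^i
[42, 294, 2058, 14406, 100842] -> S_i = 42*7^i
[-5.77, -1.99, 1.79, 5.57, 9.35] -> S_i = -5.77 + 3.78*i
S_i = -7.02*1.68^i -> [-7.02, -11.79, -19.81, -33.29, -55.92]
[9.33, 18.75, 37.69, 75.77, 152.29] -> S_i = 9.33*2.01^i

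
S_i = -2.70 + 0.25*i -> [-2.7, -2.45, -2.2, -1.95, -1.7]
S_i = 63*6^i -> [63, 378, 2268, 13608, 81648]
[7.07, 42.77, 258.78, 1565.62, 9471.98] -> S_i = 7.07*6.05^i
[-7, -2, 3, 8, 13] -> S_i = -7 + 5*i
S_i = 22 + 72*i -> [22, 94, 166, 238, 310]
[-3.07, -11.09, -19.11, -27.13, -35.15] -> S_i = -3.07 + -8.02*i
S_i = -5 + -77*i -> [-5, -82, -159, -236, -313]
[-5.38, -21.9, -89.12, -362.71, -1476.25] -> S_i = -5.38*4.07^i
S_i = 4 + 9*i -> [4, 13, 22, 31, 40]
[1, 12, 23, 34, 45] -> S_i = 1 + 11*i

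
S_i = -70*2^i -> [-70, -140, -280, -560, -1120]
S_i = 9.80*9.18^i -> [9.8, 89.96, 825.87, 7581.48, 69598.01]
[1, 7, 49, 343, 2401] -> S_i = 1*7^i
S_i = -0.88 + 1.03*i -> [-0.88, 0.15, 1.18, 2.21, 3.24]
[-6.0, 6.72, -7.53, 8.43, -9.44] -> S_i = -6.00*(-1.12)^i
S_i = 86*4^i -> [86, 344, 1376, 5504, 22016]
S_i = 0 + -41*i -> [0, -41, -82, -123, -164]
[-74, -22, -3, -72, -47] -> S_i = Random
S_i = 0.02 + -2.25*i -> [0.02, -2.23, -4.48, -6.73, -8.98]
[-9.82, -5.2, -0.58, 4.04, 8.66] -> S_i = -9.82 + 4.62*i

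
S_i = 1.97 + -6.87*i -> [1.97, -4.9, -11.77, -18.64, -25.51]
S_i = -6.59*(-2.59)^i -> [-6.59, 17.07, -44.21, 114.49, -296.54]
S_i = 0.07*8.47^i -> [0.07, 0.59, 5.02, 42.54, 360.27]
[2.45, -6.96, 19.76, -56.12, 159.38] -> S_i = 2.45*(-2.84)^i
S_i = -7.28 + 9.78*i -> [-7.28, 2.5, 12.28, 22.06, 31.84]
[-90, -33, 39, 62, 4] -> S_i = Random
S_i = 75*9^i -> [75, 675, 6075, 54675, 492075]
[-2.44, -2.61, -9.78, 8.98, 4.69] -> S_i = Random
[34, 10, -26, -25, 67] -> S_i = Random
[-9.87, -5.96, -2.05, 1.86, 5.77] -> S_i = -9.87 + 3.91*i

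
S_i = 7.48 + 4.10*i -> [7.48, 11.58, 15.68, 19.78, 23.88]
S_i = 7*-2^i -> [7, -14, 28, -56, 112]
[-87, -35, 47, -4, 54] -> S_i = Random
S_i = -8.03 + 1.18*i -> [-8.03, -6.85, -5.67, -4.49, -3.31]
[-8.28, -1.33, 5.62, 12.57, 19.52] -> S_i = -8.28 + 6.95*i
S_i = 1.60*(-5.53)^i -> [1.6, -8.85, 48.93, -270.58, 1496.31]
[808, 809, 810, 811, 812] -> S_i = 808 + 1*i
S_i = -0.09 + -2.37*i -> [-0.09, -2.46, -4.83, -7.2, -9.57]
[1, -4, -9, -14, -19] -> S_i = 1 + -5*i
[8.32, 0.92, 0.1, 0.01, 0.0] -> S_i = 8.32*0.11^i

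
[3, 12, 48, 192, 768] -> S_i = 3*4^i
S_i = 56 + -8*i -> [56, 48, 40, 32, 24]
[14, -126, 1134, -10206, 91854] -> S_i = 14*-9^i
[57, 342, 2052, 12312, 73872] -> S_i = 57*6^i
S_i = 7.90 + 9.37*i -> [7.9, 17.27, 26.64, 36.01, 45.38]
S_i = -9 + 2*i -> [-9, -7, -5, -3, -1]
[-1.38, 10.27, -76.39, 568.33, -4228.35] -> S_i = -1.38*(-7.44)^i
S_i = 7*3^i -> [7, 21, 63, 189, 567]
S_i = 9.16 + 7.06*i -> [9.16, 16.22, 23.28, 30.34, 37.4]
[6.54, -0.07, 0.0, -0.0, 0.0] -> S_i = 6.54*(-0.01)^i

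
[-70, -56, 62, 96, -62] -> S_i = Random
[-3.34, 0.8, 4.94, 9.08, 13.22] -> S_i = -3.34 + 4.14*i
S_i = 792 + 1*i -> [792, 793, 794, 795, 796]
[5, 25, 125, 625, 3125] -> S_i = 5*5^i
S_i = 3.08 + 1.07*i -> [3.08, 4.15, 5.22, 6.29, 7.36]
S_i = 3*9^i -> [3, 27, 243, 2187, 19683]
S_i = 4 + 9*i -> [4, 13, 22, 31, 40]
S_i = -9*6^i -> [-9, -54, -324, -1944, -11664]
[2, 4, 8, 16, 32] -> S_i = 2*2^i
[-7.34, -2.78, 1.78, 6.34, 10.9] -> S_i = -7.34 + 4.56*i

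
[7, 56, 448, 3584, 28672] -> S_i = 7*8^i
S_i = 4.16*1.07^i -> [4.16, 4.45, 4.76, 5.1, 5.45]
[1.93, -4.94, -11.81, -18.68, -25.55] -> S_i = 1.93 + -6.87*i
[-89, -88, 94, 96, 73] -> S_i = Random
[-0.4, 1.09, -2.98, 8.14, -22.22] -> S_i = -0.40*(-2.73)^i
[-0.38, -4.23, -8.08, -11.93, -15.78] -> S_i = -0.38 + -3.85*i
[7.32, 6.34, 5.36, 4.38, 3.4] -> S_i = 7.32 + -0.98*i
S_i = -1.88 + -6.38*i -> [-1.88, -8.26, -14.64, -21.02, -27.4]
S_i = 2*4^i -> [2, 8, 32, 128, 512]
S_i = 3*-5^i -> [3, -15, 75, -375, 1875]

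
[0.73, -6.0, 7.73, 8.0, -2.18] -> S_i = Random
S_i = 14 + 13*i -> [14, 27, 40, 53, 66]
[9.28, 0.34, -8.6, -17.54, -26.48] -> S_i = 9.28 + -8.94*i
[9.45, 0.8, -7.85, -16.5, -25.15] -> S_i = 9.45 + -8.65*i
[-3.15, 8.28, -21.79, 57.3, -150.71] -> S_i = -3.15*(-2.63)^i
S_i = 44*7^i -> [44, 308, 2156, 15092, 105644]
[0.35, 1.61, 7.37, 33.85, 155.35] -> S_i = 0.35*4.59^i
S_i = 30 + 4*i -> [30, 34, 38, 42, 46]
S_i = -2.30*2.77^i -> [-2.3, -6.37, -17.65, -48.88, -135.41]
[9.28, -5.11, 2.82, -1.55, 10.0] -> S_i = Random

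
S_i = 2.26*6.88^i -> [2.26, 15.55, 106.98, 735.99, 5063.63]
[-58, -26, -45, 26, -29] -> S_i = Random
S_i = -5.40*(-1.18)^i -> [-5.4, 6.37, -7.52, 8.87, -10.47]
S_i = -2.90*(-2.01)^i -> [-2.9, 5.83, -11.72, 23.55, -47.33]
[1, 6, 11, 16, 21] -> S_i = 1 + 5*i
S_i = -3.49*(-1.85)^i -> [-3.49, 6.46, -11.94, 22.1, -40.88]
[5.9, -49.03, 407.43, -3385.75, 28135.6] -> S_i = 5.90*(-8.31)^i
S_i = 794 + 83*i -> [794, 877, 960, 1043, 1126]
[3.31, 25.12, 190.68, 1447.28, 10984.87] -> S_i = 3.31*7.59^i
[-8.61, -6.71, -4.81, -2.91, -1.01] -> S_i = -8.61 + 1.90*i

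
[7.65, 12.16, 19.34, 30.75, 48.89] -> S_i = 7.65*1.59^i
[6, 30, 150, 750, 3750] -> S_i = 6*5^i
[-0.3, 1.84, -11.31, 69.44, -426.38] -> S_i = -0.30*(-6.14)^i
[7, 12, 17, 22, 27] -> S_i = 7 + 5*i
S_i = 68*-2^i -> [68, -136, 272, -544, 1088]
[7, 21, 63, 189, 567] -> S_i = 7*3^i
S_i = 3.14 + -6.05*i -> [3.14, -2.91, -8.96, -15.01, -21.06]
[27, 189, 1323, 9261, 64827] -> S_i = 27*7^i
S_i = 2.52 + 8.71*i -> [2.52, 11.23, 19.94, 28.65, 37.36]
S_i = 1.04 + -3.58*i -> [1.04, -2.54, -6.12, -9.7, -13.28]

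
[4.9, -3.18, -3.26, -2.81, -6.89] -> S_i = Random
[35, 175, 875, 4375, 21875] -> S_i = 35*5^i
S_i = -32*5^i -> [-32, -160, -800, -4000, -20000]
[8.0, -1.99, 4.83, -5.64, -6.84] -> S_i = Random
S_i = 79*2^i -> [79, 158, 316, 632, 1264]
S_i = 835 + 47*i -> [835, 882, 929, 976, 1023]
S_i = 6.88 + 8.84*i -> [6.88, 15.72, 24.56, 33.4, 42.24]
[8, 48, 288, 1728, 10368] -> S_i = 8*6^i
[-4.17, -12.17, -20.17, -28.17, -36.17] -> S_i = -4.17 + -8.00*i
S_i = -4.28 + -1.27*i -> [-4.28, -5.55, -6.82, -8.09, -9.36]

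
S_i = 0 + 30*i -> [0, 30, 60, 90, 120]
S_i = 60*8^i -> [60, 480, 3840, 30720, 245760]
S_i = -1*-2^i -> [-1, 2, -4, 8, -16]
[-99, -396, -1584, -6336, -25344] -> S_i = -99*4^i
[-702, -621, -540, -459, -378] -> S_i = -702 + 81*i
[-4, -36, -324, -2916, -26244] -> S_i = -4*9^i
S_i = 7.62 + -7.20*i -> [7.62, 0.42, -6.78, -13.98, -21.18]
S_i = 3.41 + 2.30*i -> [3.41, 5.71, 8.01, 10.31, 12.61]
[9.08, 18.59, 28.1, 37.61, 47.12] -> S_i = 9.08 + 9.51*i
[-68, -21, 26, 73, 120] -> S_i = -68 + 47*i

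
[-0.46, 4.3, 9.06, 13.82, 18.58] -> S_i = -0.46 + 4.76*i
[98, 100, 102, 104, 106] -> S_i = 98 + 2*i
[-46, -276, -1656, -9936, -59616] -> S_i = -46*6^i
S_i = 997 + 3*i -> [997, 1000, 1003, 1006, 1009]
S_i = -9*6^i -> [-9, -54, -324, -1944, -11664]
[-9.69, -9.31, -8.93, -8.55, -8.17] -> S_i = -9.69 + 0.38*i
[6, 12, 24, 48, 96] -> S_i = 6*2^i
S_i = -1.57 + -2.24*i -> [-1.57, -3.81, -6.05, -8.29, -10.53]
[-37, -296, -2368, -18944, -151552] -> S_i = -37*8^i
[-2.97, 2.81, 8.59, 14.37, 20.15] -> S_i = -2.97 + 5.78*i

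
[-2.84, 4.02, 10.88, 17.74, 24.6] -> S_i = -2.84 + 6.86*i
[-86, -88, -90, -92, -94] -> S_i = -86 + -2*i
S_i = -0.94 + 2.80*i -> [-0.94, 1.86, 4.66, 7.46, 10.26]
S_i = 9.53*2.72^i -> [9.53, 25.92, 70.51, 191.78, 521.64]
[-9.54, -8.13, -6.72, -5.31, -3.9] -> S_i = -9.54 + 1.41*i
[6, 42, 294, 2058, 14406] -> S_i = 6*7^i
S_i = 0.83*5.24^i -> [0.83, 4.35, 22.79, 119.42, 625.75]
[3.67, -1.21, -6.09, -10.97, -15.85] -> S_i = 3.67 + -4.88*i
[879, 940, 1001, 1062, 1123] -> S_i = 879 + 61*i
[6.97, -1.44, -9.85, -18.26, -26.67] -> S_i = 6.97 + -8.41*i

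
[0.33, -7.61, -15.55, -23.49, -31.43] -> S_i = 0.33 + -7.94*i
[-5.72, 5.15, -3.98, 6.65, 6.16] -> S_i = Random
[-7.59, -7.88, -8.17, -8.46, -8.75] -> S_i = -7.59 + -0.29*i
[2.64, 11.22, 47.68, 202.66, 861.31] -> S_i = 2.64*4.25^i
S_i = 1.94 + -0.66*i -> [1.94, 1.28, 0.62, -0.04, -0.7]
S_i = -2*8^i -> [-2, -16, -128, -1024, -8192]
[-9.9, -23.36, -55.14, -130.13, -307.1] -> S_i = -9.90*2.36^i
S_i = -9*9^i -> [-9, -81, -729, -6561, -59049]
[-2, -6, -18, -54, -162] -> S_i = -2*3^i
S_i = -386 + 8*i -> [-386, -378, -370, -362, -354]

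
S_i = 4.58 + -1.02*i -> [4.58, 3.56, 2.54, 1.52, 0.5]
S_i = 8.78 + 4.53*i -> [8.78, 13.31, 17.84, 22.37, 26.9]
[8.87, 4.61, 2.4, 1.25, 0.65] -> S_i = 8.87*0.52^i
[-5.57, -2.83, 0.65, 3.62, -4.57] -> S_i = Random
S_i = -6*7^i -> [-6, -42, -294, -2058, -14406]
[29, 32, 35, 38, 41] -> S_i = 29 + 3*i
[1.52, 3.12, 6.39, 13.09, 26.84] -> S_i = 1.52*2.05^i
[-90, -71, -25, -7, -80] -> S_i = Random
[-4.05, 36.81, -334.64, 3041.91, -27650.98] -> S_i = -4.05*(-9.09)^i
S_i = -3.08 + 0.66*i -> [-3.08, -2.42, -1.76, -1.1, -0.44]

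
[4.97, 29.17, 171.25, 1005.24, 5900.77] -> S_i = 4.97*5.87^i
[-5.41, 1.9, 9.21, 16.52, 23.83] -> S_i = -5.41 + 7.31*i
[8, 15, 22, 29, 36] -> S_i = 8 + 7*i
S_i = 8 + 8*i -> [8, 16, 24, 32, 40]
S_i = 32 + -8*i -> [32, 24, 16, 8, 0]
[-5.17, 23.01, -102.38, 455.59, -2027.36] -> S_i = -5.17*(-4.45)^i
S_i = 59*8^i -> [59, 472, 3776, 30208, 241664]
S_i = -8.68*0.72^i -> [-8.68, -6.25, -4.5, -3.24, -2.33]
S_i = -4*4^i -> [-4, -16, -64, -256, -1024]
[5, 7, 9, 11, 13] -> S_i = 5 + 2*i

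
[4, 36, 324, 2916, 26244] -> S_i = 4*9^i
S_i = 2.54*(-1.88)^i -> [2.54, -4.78, 8.98, -16.88, 31.73]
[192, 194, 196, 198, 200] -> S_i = 192 + 2*i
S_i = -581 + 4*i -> [-581, -577, -573, -569, -565]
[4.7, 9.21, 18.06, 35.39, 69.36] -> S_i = 4.70*1.96^i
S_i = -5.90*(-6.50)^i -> [-5.9, 38.35, -249.28, 1620.29, -10531.87]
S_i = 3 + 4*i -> [3, 7, 11, 15, 19]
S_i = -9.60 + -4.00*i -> [-9.6, -13.6, -17.6, -21.6, -25.6]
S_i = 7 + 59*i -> [7, 66, 125, 184, 243]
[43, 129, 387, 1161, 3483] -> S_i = 43*3^i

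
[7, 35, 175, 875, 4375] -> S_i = 7*5^i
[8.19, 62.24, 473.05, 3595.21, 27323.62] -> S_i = 8.19*7.60^i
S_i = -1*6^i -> [-1, -6, -36, -216, -1296]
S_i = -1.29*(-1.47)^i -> [-1.29, 1.9, -2.79, 4.1, -6.02]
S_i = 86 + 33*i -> [86, 119, 152, 185, 218]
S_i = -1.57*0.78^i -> [-1.57, -1.22, -0.96, -0.75, -0.58]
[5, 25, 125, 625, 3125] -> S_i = 5*5^i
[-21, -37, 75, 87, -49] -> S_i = Random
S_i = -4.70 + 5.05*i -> [-4.7, 0.35, 5.4, 10.45, 15.5]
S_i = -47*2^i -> [-47, -94, -188, -376, -752]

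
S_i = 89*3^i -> [89, 267, 801, 2403, 7209]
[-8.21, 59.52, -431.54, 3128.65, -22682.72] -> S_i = -8.21*(-7.25)^i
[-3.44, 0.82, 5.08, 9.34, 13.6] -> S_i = -3.44 + 4.26*i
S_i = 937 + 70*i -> [937, 1007, 1077, 1147, 1217]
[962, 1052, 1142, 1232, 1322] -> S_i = 962 + 90*i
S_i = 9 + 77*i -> [9, 86, 163, 240, 317]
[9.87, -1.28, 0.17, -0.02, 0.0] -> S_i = 9.87*(-0.13)^i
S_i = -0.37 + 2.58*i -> [-0.37, 2.21, 4.79, 7.37, 9.95]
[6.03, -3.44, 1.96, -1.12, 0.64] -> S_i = 6.03*(-0.57)^i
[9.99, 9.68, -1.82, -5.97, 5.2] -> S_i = Random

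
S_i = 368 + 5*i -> [368, 373, 378, 383, 388]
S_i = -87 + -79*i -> [-87, -166, -245, -324, -403]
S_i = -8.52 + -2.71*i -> [-8.52, -11.23, -13.94, -16.65, -19.36]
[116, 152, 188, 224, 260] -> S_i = 116 + 36*i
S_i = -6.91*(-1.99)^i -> [-6.91, 13.75, -27.36, 54.45, -108.37]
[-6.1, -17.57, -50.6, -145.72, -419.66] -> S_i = -6.10*2.88^i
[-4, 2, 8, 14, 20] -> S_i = -4 + 6*i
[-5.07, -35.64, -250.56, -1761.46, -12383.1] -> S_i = -5.07*7.03^i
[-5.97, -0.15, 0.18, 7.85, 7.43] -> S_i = Random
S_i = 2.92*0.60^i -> [2.92, 1.75, 1.05, 0.63, 0.38]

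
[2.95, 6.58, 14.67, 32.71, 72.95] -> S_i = 2.95*2.23^i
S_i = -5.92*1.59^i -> [-5.92, -9.41, -14.97, -23.8, -37.84]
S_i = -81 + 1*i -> [-81, -80, -79, -78, -77]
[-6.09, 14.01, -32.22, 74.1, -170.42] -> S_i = -6.09*(-2.30)^i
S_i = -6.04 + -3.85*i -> [-6.04, -9.89, -13.74, -17.59, -21.44]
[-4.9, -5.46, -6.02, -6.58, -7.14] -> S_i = -4.90 + -0.56*i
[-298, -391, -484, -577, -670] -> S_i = -298 + -93*i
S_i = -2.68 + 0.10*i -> [-2.68, -2.58, -2.48, -2.38, -2.28]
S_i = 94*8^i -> [94, 752, 6016, 48128, 385024]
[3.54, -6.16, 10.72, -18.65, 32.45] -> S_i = 3.54*(-1.74)^i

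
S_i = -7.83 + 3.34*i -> [-7.83, -4.49, -1.15, 2.19, 5.53]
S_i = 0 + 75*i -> [0, 75, 150, 225, 300]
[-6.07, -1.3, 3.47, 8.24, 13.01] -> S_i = -6.07 + 4.77*i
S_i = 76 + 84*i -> [76, 160, 244, 328, 412]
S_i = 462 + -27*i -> [462, 435, 408, 381, 354]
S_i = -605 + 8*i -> [-605, -597, -589, -581, -573]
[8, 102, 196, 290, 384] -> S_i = 8 + 94*i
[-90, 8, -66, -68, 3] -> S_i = Random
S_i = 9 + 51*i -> [9, 60, 111, 162, 213]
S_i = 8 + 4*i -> [8, 12, 16, 20, 24]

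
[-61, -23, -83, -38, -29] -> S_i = Random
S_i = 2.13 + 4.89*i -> [2.13, 7.02, 11.91, 16.8, 21.69]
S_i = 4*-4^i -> [4, -16, 64, -256, 1024]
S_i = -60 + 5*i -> [-60, -55, -50, -45, -40]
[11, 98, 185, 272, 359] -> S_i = 11 + 87*i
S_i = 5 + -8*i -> [5, -3, -11, -19, -27]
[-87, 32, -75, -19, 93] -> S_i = Random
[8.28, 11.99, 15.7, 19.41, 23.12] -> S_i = 8.28 + 3.71*i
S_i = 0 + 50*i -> [0, 50, 100, 150, 200]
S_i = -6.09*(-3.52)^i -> [-6.09, 21.44, -75.46, 265.61, -934.95]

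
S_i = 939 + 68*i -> [939, 1007, 1075, 1143, 1211]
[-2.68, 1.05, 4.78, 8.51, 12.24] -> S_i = -2.68 + 3.73*i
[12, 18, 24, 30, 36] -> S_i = 12 + 6*i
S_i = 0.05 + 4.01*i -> [0.05, 4.06, 8.07, 12.08, 16.09]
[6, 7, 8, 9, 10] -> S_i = 6 + 1*i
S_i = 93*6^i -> [93, 558, 3348, 20088, 120528]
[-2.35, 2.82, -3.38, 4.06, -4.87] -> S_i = -2.35*(-1.20)^i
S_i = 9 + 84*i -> [9, 93, 177, 261, 345]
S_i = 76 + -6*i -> [76, 70, 64, 58, 52]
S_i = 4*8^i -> [4, 32, 256, 2048, 16384]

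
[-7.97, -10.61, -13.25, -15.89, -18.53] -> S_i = -7.97 + -2.64*i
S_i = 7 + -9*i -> [7, -2, -11, -20, -29]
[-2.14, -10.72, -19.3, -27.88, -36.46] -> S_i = -2.14 + -8.58*i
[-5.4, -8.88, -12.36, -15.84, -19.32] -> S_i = -5.40 + -3.48*i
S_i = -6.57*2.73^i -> [-6.57, -17.94, -48.97, -133.68, -364.94]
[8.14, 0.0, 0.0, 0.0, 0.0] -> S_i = 8.14*0.00^i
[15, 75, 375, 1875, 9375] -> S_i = 15*5^i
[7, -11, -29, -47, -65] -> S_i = 7 + -18*i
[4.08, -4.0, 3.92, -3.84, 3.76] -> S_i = 4.08*(-0.98)^i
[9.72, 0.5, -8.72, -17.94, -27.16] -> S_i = 9.72 + -9.22*i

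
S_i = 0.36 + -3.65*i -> [0.36, -3.29, -6.94, -10.59, -14.24]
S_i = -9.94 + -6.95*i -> [-9.94, -16.89, -23.84, -30.79, -37.74]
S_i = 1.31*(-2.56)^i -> [1.31, -3.35, 8.59, -21.98, 56.26]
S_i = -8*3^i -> [-8, -24, -72, -216, -648]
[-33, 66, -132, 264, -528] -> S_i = -33*-2^i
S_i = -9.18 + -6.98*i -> [-9.18, -16.16, -23.14, -30.12, -37.1]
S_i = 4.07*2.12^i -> [4.07, 8.63, 18.29, 38.78, 82.21]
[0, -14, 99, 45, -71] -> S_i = Random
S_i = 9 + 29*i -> [9, 38, 67, 96, 125]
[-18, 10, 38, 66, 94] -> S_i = -18 + 28*i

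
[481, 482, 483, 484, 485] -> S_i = 481 + 1*i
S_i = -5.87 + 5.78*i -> [-5.87, -0.09, 5.69, 11.47, 17.25]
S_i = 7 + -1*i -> [7, 6, 5, 4, 3]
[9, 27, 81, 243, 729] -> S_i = 9*3^i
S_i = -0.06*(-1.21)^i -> [-0.06, 0.07, -0.09, 0.11, -0.13]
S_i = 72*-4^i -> [72, -288, 1152, -4608, 18432]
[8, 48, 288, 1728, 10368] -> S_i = 8*6^i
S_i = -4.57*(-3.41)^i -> [-4.57, 15.58, -53.14, 181.21, -617.92]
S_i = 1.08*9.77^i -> [1.08, 10.55, 103.09, 1007.18, 9840.16]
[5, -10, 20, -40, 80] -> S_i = 5*-2^i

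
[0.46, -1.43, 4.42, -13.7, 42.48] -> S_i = 0.46*(-3.10)^i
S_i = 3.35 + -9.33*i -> [3.35, -5.98, -15.31, -24.64, -33.97]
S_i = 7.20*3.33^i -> [7.2, 23.98, 79.84, 265.87, 885.34]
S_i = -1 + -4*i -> [-1, -5, -9, -13, -17]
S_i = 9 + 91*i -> [9, 100, 191, 282, 373]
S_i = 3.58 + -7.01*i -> [3.58, -3.43, -10.44, -17.45, -24.46]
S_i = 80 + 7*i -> [80, 87, 94, 101, 108]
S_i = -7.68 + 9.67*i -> [-7.68, 1.99, 11.66, 21.33, 31.0]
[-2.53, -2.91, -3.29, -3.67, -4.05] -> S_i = -2.53 + -0.38*i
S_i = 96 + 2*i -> [96, 98, 100, 102, 104]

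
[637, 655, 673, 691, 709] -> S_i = 637 + 18*i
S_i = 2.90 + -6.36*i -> [2.9, -3.46, -9.82, -16.18, -22.54]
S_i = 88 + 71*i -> [88, 159, 230, 301, 372]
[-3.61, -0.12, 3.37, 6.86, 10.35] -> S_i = -3.61 + 3.49*i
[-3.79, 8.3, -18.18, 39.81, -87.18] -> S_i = -3.79*(-2.19)^i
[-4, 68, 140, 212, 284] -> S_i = -4 + 72*i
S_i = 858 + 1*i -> [858, 859, 860, 861, 862]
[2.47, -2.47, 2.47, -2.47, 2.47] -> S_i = 2.47*(-1.00)^i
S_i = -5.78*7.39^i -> [-5.78, -42.71, -315.66, -2332.71, -17238.74]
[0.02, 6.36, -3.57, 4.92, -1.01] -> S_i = Random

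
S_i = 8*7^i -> [8, 56, 392, 2744, 19208]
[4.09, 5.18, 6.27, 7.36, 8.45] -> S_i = 4.09 + 1.09*i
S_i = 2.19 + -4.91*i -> [2.19, -2.72, -7.63, -12.54, -17.45]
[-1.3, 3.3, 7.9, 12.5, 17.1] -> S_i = -1.30 + 4.60*i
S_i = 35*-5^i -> [35, -175, 875, -4375, 21875]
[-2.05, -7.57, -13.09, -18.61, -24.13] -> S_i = -2.05 + -5.52*i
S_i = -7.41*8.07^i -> [-7.41, -59.8, -482.58, -3894.38, -31427.68]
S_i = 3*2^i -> [3, 6, 12, 24, 48]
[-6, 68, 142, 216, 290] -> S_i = -6 + 74*i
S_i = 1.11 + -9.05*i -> [1.11, -7.94, -16.99, -26.04, -35.09]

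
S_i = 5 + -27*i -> [5, -22, -49, -76, -103]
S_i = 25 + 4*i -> [25, 29, 33, 37, 41]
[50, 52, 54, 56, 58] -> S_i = 50 + 2*i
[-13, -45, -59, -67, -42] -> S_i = Random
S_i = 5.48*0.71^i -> [5.48, 3.89, 2.76, 1.96, 1.39]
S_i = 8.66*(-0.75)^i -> [8.66, -6.5, 4.87, -3.65, 2.74]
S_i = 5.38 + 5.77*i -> [5.38, 11.15, 16.92, 22.69, 28.46]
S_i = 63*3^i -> [63, 189, 567, 1701, 5103]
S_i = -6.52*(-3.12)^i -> [-6.52, 20.34, -63.47, 198.02, -617.83]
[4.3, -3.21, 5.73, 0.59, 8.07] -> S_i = Random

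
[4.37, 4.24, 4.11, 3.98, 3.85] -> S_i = 4.37 + -0.13*i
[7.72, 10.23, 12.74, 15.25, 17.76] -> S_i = 7.72 + 2.51*i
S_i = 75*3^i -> [75, 225, 675, 2025, 6075]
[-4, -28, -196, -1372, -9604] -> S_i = -4*7^i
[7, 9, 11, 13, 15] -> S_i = 7 + 2*i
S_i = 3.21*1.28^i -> [3.21, 4.11, 5.26, 6.73, 8.62]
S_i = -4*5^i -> [-4, -20, -100, -500, -2500]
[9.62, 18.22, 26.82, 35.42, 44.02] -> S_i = 9.62 + 8.60*i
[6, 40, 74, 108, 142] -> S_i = 6 + 34*i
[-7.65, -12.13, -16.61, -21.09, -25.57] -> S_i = -7.65 + -4.48*i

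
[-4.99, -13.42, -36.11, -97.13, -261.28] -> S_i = -4.99*2.69^i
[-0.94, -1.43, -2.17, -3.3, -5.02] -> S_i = -0.94*1.52^i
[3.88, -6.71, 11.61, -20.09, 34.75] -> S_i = 3.88*(-1.73)^i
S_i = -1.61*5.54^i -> [-1.61, -8.92, -49.41, -273.75, -1516.58]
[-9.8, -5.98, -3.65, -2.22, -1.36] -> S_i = -9.80*0.61^i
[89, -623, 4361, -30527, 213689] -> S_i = 89*-7^i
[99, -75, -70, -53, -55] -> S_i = Random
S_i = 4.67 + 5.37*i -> [4.67, 10.04, 15.41, 20.78, 26.15]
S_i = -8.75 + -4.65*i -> [-8.75, -13.4, -18.05, -22.7, -27.35]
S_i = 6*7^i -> [6, 42, 294, 2058, 14406]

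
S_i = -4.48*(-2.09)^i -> [-4.48, 9.36, -19.57, 40.9, -85.48]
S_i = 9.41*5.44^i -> [9.41, 51.19, 278.48, 1514.91, 8241.1]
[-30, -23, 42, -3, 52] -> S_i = Random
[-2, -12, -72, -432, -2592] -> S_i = -2*6^i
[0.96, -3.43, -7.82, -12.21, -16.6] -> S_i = 0.96 + -4.39*i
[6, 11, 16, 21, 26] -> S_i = 6 + 5*i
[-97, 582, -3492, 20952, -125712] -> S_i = -97*-6^i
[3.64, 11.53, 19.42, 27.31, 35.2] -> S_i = 3.64 + 7.89*i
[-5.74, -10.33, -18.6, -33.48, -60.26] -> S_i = -5.74*1.80^i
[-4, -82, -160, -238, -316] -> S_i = -4 + -78*i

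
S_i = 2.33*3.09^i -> [2.33, 7.2, 22.25, 68.74, 212.42]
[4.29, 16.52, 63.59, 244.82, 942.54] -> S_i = 4.29*3.85^i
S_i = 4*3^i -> [4, 12, 36, 108, 324]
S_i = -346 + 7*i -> [-346, -339, -332, -325, -318]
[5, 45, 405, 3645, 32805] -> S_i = 5*9^i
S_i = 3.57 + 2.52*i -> [3.57, 6.09, 8.61, 11.13, 13.65]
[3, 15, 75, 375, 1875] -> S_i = 3*5^i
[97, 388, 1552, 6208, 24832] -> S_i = 97*4^i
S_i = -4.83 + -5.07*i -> [-4.83, -9.9, -14.97, -20.04, -25.11]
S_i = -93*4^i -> [-93, -372, -1488, -5952, -23808]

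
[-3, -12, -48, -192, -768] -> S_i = -3*4^i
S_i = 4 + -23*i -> [4, -19, -42, -65, -88]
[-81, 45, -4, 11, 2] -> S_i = Random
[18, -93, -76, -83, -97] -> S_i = Random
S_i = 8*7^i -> [8, 56, 392, 2744, 19208]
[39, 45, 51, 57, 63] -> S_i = 39 + 6*i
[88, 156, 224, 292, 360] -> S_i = 88 + 68*i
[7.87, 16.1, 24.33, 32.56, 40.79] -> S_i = 7.87 + 8.23*i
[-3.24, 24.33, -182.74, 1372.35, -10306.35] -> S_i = -3.24*(-7.51)^i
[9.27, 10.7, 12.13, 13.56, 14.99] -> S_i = 9.27 + 1.43*i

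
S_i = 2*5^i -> [2, 10, 50, 250, 1250]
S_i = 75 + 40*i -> [75, 115, 155, 195, 235]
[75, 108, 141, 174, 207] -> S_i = 75 + 33*i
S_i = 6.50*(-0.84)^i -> [6.5, -5.46, 4.59, -3.85, 3.24]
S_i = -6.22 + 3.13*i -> [-6.22, -3.09, 0.04, 3.17, 6.3]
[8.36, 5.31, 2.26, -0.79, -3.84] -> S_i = 8.36 + -3.05*i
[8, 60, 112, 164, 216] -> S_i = 8 + 52*i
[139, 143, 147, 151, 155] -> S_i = 139 + 4*i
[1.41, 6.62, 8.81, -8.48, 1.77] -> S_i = Random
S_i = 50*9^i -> [50, 450, 4050, 36450, 328050]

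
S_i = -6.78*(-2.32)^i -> [-6.78, 15.73, -36.49, 84.66, -196.42]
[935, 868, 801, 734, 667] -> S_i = 935 + -67*i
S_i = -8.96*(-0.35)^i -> [-8.96, 3.14, -1.1, 0.38, -0.13]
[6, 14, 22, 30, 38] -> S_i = 6 + 8*i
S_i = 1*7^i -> [1, 7, 49, 343, 2401]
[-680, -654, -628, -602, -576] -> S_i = -680 + 26*i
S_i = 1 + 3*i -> [1, 4, 7, 10, 13]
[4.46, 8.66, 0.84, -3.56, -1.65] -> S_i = Random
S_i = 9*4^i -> [9, 36, 144, 576, 2304]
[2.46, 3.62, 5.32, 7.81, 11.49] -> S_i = 2.46*1.47^i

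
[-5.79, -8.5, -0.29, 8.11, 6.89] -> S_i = Random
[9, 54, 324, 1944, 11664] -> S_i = 9*6^i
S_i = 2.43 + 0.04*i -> [2.43, 2.47, 2.51, 2.55, 2.59]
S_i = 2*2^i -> [2, 4, 8, 16, 32]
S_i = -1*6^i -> [-1, -6, -36, -216, -1296]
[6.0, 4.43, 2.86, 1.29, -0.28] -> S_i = 6.00 + -1.57*i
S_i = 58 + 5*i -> [58, 63, 68, 73, 78]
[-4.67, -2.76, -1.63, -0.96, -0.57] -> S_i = -4.67*0.59^i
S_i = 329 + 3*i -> [329, 332, 335, 338, 341]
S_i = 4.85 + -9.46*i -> [4.85, -4.61, -14.07, -23.53, -32.99]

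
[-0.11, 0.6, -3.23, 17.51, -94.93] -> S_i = -0.11*(-5.42)^i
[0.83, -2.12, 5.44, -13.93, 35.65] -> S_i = 0.83*(-2.56)^i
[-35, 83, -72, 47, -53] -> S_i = Random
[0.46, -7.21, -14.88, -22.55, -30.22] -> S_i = 0.46 + -7.67*i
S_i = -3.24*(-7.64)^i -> [-3.24, 24.75, -189.12, 1444.86, -11038.71]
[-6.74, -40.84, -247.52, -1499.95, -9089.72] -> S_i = -6.74*6.06^i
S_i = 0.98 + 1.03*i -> [0.98, 2.01, 3.04, 4.07, 5.1]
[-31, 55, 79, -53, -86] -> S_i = Random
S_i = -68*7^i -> [-68, -476, -3332, -23324, -163268]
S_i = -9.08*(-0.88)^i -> [-9.08, 7.99, -7.03, 6.19, -5.45]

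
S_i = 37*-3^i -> [37, -111, 333, -999, 2997]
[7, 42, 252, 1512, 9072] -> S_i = 7*6^i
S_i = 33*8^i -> [33, 264, 2112, 16896, 135168]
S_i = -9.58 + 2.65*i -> [-9.58, -6.93, -4.28, -1.63, 1.02]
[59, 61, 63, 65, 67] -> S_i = 59 + 2*i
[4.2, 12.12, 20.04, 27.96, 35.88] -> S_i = 4.20 + 7.92*i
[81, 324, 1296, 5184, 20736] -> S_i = 81*4^i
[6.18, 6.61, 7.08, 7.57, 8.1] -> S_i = 6.18*1.07^i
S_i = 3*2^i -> [3, 6, 12, 24, 48]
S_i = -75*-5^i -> [-75, 375, -1875, 9375, -46875]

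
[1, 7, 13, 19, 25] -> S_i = 1 + 6*i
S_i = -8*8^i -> [-8, -64, -512, -4096, -32768]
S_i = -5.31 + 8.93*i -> [-5.31, 3.62, 12.55, 21.48, 30.41]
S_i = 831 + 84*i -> [831, 915, 999, 1083, 1167]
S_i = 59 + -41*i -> [59, 18, -23, -64, -105]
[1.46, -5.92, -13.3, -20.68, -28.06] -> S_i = 1.46 + -7.38*i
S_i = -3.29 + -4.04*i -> [-3.29, -7.33, -11.37, -15.41, -19.45]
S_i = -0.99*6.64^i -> [-0.99, -6.57, -43.65, -289.83, -1924.45]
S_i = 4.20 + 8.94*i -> [4.2, 13.14, 22.08, 31.02, 39.96]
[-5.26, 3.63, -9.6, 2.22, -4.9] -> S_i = Random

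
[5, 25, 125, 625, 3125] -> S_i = 5*5^i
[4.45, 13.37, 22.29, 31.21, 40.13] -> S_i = 4.45 + 8.92*i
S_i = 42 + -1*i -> [42, 41, 40, 39, 38]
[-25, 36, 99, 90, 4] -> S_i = Random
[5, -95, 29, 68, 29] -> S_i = Random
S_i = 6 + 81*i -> [6, 87, 168, 249, 330]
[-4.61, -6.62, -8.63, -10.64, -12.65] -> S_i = -4.61 + -2.01*i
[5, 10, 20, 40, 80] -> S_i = 5*2^i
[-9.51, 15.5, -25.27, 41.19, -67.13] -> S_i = -9.51*(-1.63)^i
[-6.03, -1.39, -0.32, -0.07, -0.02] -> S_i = -6.03*0.23^i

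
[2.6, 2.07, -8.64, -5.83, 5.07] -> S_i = Random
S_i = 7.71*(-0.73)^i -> [7.71, -5.63, 4.11, -3.0, 2.19]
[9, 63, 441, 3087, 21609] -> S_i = 9*7^i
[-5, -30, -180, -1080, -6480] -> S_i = -5*6^i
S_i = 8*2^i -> [8, 16, 32, 64, 128]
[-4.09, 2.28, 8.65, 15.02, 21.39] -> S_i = -4.09 + 6.37*i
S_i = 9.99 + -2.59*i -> [9.99, 7.4, 4.81, 2.22, -0.37]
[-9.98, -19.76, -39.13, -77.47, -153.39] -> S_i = -9.98*1.98^i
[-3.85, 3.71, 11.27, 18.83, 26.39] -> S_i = -3.85 + 7.56*i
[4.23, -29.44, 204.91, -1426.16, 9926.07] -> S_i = 4.23*(-6.96)^i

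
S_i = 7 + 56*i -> [7, 63, 119, 175, 231]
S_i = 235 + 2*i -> [235, 237, 239, 241, 243]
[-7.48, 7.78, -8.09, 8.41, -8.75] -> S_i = -7.48*(-1.04)^i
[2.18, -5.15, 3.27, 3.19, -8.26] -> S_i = Random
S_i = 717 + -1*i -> [717, 716, 715, 714, 713]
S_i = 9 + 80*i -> [9, 89, 169, 249, 329]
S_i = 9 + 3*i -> [9, 12, 15, 18, 21]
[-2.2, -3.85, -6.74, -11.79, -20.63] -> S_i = -2.20*1.75^i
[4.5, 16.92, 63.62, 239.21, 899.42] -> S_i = 4.50*3.76^i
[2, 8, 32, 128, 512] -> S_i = 2*4^i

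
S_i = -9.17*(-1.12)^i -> [-9.17, 10.27, -11.5, 12.88, -14.43]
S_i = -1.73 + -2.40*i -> [-1.73, -4.13, -6.53, -8.93, -11.33]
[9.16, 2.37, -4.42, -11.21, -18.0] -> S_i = 9.16 + -6.79*i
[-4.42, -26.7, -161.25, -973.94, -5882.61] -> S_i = -4.42*6.04^i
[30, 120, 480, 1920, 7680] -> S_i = 30*4^i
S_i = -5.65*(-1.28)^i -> [-5.65, 7.23, -9.26, 11.85, -15.17]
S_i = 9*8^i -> [9, 72, 576, 4608, 36864]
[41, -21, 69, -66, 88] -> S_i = Random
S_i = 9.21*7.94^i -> [9.21, 73.13, 580.63, 4610.21, 36605.1]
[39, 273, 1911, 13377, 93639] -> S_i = 39*7^i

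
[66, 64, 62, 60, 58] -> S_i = 66 + -2*i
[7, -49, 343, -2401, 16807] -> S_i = 7*-7^i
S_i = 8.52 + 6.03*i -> [8.52, 14.55, 20.58, 26.61, 32.64]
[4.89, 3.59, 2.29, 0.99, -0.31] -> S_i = 4.89 + -1.30*i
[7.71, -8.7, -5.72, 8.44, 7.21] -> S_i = Random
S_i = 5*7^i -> [5, 35, 245, 1715, 12005]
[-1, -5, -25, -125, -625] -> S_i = -1*5^i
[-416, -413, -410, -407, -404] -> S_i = -416 + 3*i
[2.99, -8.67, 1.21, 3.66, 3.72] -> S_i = Random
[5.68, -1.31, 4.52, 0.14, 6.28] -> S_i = Random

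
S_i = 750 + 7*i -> [750, 757, 764, 771, 778]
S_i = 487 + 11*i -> [487, 498, 509, 520, 531]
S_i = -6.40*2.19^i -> [-6.4, -14.02, -30.7, -67.22, -147.22]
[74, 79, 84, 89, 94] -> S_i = 74 + 5*i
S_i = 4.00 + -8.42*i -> [4.0, -4.42, -12.84, -21.26, -29.68]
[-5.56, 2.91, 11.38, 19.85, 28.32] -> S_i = -5.56 + 8.47*i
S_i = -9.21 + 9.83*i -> [-9.21, 0.62, 10.45, 20.28, 30.11]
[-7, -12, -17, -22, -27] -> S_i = -7 + -5*i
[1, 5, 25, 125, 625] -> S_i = 1*5^i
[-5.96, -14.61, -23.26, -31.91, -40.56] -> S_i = -5.96 + -8.65*i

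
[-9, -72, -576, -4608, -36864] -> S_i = -9*8^i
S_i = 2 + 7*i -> [2, 9, 16, 23, 30]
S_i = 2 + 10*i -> [2, 12, 22, 32, 42]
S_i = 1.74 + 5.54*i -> [1.74, 7.28, 12.82, 18.36, 23.9]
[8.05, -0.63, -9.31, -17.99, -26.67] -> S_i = 8.05 + -8.68*i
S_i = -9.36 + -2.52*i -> [-9.36, -11.88, -14.4, -16.92, -19.44]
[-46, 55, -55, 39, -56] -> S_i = Random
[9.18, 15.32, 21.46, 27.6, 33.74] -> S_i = 9.18 + 6.14*i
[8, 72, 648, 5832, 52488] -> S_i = 8*9^i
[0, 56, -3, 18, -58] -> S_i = Random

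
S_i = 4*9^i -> [4, 36, 324, 2916, 26244]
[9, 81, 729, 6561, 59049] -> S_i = 9*9^i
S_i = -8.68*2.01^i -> [-8.68, -17.45, -35.07, -70.49, -141.68]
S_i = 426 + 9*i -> [426, 435, 444, 453, 462]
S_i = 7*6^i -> [7, 42, 252, 1512, 9072]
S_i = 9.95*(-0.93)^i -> [9.95, -9.25, 8.61, -8.0, 7.44]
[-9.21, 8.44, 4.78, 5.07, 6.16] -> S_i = Random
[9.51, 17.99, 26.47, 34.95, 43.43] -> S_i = 9.51 + 8.48*i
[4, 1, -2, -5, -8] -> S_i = 4 + -3*i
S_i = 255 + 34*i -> [255, 289, 323, 357, 391]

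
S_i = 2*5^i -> [2, 10, 50, 250, 1250]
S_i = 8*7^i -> [8, 56, 392, 2744, 19208]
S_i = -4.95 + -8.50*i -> [-4.95, -13.45, -21.95, -30.45, -38.95]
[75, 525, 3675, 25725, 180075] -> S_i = 75*7^i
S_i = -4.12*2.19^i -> [-4.12, -9.02, -19.76, -43.27, -94.77]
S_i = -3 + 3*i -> [-3, 0, 3, 6, 9]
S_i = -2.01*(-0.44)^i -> [-2.01, 0.88, -0.39, 0.17, -0.08]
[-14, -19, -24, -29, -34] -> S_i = -14 + -5*i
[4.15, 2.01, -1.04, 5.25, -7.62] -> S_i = Random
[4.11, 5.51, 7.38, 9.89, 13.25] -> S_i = 4.11*1.34^i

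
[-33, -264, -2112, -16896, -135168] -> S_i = -33*8^i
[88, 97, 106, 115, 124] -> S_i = 88 + 9*i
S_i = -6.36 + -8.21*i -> [-6.36, -14.57, -22.78, -30.99, -39.2]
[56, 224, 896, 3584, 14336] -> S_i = 56*4^i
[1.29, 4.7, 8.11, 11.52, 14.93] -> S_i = 1.29 + 3.41*i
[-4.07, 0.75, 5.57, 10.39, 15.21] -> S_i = -4.07 + 4.82*i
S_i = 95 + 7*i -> [95, 102, 109, 116, 123]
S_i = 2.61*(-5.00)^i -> [2.61, -13.05, 65.25, -326.25, 1631.25]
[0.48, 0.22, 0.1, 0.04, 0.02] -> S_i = 0.48*0.45^i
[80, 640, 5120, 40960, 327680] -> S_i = 80*8^i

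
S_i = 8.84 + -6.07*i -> [8.84, 2.77, -3.3, -9.37, -15.44]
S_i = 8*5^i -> [8, 40, 200, 1000, 5000]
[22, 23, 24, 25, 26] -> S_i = 22 + 1*i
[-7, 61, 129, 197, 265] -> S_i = -7 + 68*i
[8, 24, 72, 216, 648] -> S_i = 8*3^i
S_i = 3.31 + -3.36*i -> [3.31, -0.05, -3.41, -6.77, -10.13]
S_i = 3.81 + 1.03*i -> [3.81, 4.84, 5.87, 6.9, 7.93]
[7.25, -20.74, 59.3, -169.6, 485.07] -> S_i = 7.25*(-2.86)^i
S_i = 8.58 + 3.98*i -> [8.58, 12.56, 16.54, 20.52, 24.5]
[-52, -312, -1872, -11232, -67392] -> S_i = -52*6^i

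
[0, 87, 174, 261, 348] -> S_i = 0 + 87*i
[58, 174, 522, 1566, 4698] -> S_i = 58*3^i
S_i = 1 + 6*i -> [1, 7, 13, 19, 25]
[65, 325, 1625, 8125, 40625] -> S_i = 65*5^i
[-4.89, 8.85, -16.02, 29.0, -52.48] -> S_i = -4.89*(-1.81)^i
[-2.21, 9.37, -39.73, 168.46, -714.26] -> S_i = -2.21*(-4.24)^i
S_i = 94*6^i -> [94, 564, 3384, 20304, 121824]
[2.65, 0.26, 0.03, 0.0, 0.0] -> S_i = 2.65*0.10^i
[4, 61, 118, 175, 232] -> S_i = 4 + 57*i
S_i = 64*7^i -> [64, 448, 3136, 21952, 153664]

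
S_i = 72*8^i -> [72, 576, 4608, 36864, 294912]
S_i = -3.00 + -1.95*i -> [-3.0, -4.95, -6.9, -8.85, -10.8]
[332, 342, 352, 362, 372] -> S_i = 332 + 10*i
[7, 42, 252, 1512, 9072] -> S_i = 7*6^i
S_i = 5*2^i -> [5, 10, 20, 40, 80]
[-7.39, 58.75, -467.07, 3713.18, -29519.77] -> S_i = -7.39*(-7.95)^i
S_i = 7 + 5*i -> [7, 12, 17, 22, 27]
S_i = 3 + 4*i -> [3, 7, 11, 15, 19]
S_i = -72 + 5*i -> [-72, -67, -62, -57, -52]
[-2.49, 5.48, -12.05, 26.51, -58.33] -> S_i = -2.49*(-2.20)^i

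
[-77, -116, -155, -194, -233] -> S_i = -77 + -39*i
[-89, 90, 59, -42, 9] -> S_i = Random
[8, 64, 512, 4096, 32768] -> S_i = 8*8^i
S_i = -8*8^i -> [-8, -64, -512, -4096, -32768]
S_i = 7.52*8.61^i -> [7.52, 64.75, 557.47, 4799.85, 41326.67]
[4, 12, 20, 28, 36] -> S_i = 4 + 8*i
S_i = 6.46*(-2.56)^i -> [6.46, -16.54, 42.34, -108.38, 277.45]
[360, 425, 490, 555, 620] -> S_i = 360 + 65*i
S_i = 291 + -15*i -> [291, 276, 261, 246, 231]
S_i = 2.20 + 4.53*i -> [2.2, 6.73, 11.26, 15.79, 20.32]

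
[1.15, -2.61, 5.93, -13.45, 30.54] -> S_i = 1.15*(-2.27)^i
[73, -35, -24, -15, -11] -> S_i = Random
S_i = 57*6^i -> [57, 342, 2052, 12312, 73872]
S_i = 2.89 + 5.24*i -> [2.89, 8.13, 13.37, 18.61, 23.85]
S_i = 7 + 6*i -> [7, 13, 19, 25, 31]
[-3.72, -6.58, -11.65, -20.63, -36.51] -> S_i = -3.72*1.77^i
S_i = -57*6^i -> [-57, -342, -2052, -12312, -73872]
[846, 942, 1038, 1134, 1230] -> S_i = 846 + 96*i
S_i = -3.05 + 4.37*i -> [-3.05, 1.32, 5.69, 10.06, 14.43]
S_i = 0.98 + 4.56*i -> [0.98, 5.54, 10.1, 14.66, 19.22]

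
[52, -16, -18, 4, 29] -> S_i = Random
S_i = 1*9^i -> [1, 9, 81, 729, 6561]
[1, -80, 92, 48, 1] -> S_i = Random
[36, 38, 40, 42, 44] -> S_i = 36 + 2*i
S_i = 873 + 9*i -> [873, 882, 891, 900, 909]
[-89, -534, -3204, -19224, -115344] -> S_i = -89*6^i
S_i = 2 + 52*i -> [2, 54, 106, 158, 210]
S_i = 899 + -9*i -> [899, 890, 881, 872, 863]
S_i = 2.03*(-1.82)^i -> [2.03, -3.69, 6.72, -12.24, 22.27]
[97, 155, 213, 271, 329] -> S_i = 97 + 58*i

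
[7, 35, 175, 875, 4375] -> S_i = 7*5^i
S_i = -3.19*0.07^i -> [-3.19, -0.22, -0.02, -0.0, -0.0]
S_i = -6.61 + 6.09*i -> [-6.61, -0.52, 5.57, 11.66, 17.75]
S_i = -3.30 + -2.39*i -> [-3.3, -5.69, -8.08, -10.47, -12.86]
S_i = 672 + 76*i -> [672, 748, 824, 900, 976]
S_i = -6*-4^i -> [-6, 24, -96, 384, -1536]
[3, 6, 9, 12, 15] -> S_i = 3 + 3*i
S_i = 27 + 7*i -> [27, 34, 41, 48, 55]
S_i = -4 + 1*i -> [-4, -3, -2, -1, 0]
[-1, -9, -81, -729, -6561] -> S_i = -1*9^i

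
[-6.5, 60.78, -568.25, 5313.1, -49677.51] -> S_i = -6.50*(-9.35)^i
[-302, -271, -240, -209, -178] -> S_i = -302 + 31*i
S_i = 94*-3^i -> [94, -282, 846, -2538, 7614]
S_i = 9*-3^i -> [9, -27, 81, -243, 729]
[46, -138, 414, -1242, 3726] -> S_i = 46*-3^i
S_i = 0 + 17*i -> [0, 17, 34, 51, 68]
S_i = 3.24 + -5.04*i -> [3.24, -1.8, -6.84, -11.88, -16.92]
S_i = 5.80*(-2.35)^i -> [5.8, -13.63, 32.03, -75.27, 176.89]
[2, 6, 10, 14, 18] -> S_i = 2 + 4*i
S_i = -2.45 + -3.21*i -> [-2.45, -5.66, -8.87, -12.08, -15.29]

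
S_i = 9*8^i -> [9, 72, 576, 4608, 36864]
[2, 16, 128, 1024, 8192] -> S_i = 2*8^i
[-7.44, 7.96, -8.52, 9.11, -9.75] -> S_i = -7.44*(-1.07)^i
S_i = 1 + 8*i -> [1, 9, 17, 25, 33]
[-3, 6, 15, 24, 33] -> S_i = -3 + 9*i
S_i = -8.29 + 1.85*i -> [-8.29, -6.44, -4.59, -2.74, -0.89]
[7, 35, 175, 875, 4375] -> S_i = 7*5^i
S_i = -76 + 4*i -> [-76, -72, -68, -64, -60]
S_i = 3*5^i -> [3, 15, 75, 375, 1875]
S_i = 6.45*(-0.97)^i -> [6.45, -6.26, 6.07, -5.89, 5.71]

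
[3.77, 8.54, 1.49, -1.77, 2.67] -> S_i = Random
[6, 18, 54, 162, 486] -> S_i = 6*3^i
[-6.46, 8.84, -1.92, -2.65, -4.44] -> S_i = Random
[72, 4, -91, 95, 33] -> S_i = Random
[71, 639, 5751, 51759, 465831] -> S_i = 71*9^i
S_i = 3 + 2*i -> [3, 5, 7, 9, 11]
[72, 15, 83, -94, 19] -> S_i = Random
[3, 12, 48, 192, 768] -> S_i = 3*4^i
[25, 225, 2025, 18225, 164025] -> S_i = 25*9^i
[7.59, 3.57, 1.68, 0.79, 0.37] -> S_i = 7.59*0.47^i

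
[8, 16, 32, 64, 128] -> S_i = 8*2^i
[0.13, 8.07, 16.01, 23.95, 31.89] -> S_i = 0.13 + 7.94*i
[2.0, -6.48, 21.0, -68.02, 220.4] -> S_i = 2.00*(-3.24)^i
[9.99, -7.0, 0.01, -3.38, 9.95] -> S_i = Random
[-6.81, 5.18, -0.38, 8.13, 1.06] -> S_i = Random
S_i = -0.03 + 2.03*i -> [-0.03, 2.0, 4.03, 6.06, 8.09]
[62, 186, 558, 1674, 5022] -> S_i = 62*3^i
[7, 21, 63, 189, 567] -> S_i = 7*3^i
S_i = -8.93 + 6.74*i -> [-8.93, -2.19, 4.55, 11.29, 18.03]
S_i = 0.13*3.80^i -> [0.13, 0.49, 1.88, 7.13, 27.11]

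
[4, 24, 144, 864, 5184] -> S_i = 4*6^i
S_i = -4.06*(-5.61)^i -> [-4.06, 22.78, -127.78, 716.83, -4021.4]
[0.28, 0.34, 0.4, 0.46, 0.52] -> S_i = 0.28 + 0.06*i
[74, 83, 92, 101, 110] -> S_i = 74 + 9*i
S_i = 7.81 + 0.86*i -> [7.81, 8.67, 9.53, 10.39, 11.25]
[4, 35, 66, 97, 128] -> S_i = 4 + 31*i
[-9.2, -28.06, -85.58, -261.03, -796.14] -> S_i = -9.20*3.05^i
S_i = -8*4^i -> [-8, -32, -128, -512, -2048]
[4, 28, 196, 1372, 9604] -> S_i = 4*7^i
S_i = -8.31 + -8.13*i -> [-8.31, -16.44, -24.57, -32.7, -40.83]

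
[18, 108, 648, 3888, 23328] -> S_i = 18*6^i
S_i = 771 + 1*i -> [771, 772, 773, 774, 775]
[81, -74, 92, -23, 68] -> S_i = Random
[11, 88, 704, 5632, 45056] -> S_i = 11*8^i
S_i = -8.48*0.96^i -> [-8.48, -8.14, -7.82, -7.5, -7.2]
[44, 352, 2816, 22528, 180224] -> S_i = 44*8^i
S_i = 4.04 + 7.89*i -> [4.04, 11.93, 19.82, 27.71, 35.6]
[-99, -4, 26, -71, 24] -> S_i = Random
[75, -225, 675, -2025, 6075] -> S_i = 75*-3^i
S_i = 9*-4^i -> [9, -36, 144, -576, 2304]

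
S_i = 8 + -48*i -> [8, -40, -88, -136, -184]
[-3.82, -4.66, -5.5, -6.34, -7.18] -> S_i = -3.82 + -0.84*i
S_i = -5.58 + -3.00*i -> [-5.58, -8.58, -11.58, -14.58, -17.58]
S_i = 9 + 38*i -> [9, 47, 85, 123, 161]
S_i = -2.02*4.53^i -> [-2.02, -9.15, -41.45, -187.78, -850.64]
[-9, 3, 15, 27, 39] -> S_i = -9 + 12*i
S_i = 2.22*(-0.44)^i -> [2.22, -0.98, 0.43, -0.19, 0.08]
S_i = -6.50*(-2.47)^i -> [-6.5, 16.06, -39.66, 97.95, -241.94]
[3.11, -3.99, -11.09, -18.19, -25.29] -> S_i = 3.11 + -7.10*i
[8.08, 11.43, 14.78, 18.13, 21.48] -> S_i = 8.08 + 3.35*i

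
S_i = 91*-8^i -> [91, -728, 5824, -46592, 372736]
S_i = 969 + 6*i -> [969, 975, 981, 987, 993]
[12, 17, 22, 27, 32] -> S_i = 12 + 5*i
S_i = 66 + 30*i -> [66, 96, 126, 156, 186]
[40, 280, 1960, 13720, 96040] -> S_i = 40*7^i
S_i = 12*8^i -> [12, 96, 768, 6144, 49152]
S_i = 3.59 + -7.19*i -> [3.59, -3.6, -10.79, -17.98, -25.17]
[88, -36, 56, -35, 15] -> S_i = Random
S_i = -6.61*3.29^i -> [-6.61, -21.75, -71.55, -235.39, -774.44]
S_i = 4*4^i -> [4, 16, 64, 256, 1024]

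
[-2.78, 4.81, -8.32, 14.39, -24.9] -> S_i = -2.78*(-1.73)^i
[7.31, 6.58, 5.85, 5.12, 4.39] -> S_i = 7.31 + -0.73*i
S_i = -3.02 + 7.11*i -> [-3.02, 4.09, 11.2, 18.31, 25.42]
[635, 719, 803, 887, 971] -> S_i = 635 + 84*i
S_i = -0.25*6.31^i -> [-0.25, -1.58, -9.95, -62.81, -396.33]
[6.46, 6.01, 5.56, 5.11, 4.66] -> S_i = 6.46 + -0.45*i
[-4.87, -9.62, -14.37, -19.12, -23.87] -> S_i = -4.87 + -4.75*i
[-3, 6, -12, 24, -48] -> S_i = -3*-2^i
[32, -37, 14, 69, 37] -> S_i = Random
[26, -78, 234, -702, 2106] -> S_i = 26*-3^i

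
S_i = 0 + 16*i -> [0, 16, 32, 48, 64]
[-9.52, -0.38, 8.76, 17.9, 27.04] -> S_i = -9.52 + 9.14*i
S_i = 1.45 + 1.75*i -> [1.45, 3.2, 4.95, 6.7, 8.45]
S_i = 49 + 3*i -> [49, 52, 55, 58, 61]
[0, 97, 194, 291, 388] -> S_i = 0 + 97*i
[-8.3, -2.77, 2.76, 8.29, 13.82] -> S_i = -8.30 + 5.53*i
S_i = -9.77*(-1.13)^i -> [-9.77, 11.04, -12.48, 14.1, -15.93]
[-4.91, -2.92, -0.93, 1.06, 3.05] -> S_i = -4.91 + 1.99*i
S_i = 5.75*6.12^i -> [5.75, 35.19, 215.36, 1318.02, 8066.28]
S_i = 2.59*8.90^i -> [2.59, 23.05, 205.15, 1825.87, 16250.24]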